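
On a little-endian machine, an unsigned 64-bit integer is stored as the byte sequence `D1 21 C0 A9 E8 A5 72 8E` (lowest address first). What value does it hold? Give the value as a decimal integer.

Little-endian: lowest address holds the least-significant byte.
Reassemble most-significant byte first: 8E 72 A5 E8 A9 C0 21 D1 → 0x8E72A5E8A9C021D1.
0x8E72A5E8A9C021D1 = 10264448919429718481.

10264448919429718481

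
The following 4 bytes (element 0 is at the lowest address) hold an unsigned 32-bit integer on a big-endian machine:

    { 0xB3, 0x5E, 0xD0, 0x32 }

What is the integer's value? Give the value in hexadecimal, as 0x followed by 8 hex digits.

0xB35ED032

Big-endian: lowest address holds the most-significant byte.
The bytes are already most-significant first: 0xB35ED032.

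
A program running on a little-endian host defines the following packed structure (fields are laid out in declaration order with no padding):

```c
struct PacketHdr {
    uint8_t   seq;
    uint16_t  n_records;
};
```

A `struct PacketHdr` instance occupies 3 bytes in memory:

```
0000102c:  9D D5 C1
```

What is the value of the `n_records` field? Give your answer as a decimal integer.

`n_records` follows `seq` (1 byte), so it starts at byte offset 1 and occupies 2 bytes.
Bytes at offsets 1..2: D5 C1.
In little-endian order the low byte comes first in memory.
Reassemble most-significant byte first: C1 D5 → 0xC1D5.
0xC1D5 = 49621.

49621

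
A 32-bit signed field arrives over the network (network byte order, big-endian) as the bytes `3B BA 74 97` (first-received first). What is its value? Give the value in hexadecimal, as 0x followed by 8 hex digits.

0x3BBA7497

In big-endian order the high byte comes first in memory.
The bytes are already most-significant first: 0x3BBA7497.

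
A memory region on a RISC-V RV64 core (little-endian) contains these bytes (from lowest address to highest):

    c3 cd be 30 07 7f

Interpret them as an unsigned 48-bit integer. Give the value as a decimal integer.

Little-endian stores the least-significant byte at the lowest address.
Reassemble most-significant byte first: 7F 07 30 BE CD C3 → 0x7F0730BECDC3.
0x7F0730BECDC3 = 139668859309507.

139668859309507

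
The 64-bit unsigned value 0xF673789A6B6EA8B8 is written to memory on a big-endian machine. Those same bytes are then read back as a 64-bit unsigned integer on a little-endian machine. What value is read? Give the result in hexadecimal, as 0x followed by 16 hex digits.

Stored big-endian, the bytes at ascending addresses are F6 73 78 9A 6B 6E A8 B8.
Read back as little-endian, the first byte is least significant, giving 0xB8A86E6B9A7873F6.

0xB8A86E6B9A7873F6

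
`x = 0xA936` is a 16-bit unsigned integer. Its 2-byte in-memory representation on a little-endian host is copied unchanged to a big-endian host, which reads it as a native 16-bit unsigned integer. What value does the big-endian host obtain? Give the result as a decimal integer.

Stored little-endian, the bytes at ascending addresses are 36 A9.
Read back as big-endian, the last byte is least significant, giving 0x36A9.
0x36A9 = 13993.

13993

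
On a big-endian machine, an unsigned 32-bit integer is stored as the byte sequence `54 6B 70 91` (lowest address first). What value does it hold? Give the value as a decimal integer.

1416327313

Big-endian: lowest address holds the most-significant byte.
The bytes are already most-significant first: 0x546B7091.
0x546B7091 = 1416327313.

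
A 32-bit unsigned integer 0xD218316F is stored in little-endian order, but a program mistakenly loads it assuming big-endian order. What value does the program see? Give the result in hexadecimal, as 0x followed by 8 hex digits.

0x6F3118D2

Stored little-endian, the bytes at ascending addresses are 6F 31 18 D2.
Read back as big-endian, the last byte is least significant, giving 0x6F3118D2.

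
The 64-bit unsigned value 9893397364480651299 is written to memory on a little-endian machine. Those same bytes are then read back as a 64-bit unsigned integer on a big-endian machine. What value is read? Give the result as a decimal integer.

9893397364480651299 in 64-bit hexadecimal is 0x894C687C4BA7B023.
Stored little-endian, the bytes at ascending addresses are 23 B0 A7 4B 7C 68 4C 89.
Read back as big-endian, the last byte is least significant, giving 0x23B0A74B7C684C89.
0x23B0A74B7C684C89 = 2571739329880149129.

2571739329880149129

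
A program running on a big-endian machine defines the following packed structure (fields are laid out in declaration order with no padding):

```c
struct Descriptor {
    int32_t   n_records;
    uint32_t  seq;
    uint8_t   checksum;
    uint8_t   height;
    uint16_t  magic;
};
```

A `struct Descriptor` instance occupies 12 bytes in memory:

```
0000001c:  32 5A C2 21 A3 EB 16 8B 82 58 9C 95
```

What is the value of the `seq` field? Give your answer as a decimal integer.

2750092939

`seq` follows `n_records` (4 bytes), so it starts at byte offset 4 and occupies 4 bytes.
Bytes at offsets 4..7: A3 EB 16 8B.
Big-endian: lowest address holds the most-significant byte.
The bytes are already most-significant first: 0xA3EB168B.
0xA3EB168B = 2750092939.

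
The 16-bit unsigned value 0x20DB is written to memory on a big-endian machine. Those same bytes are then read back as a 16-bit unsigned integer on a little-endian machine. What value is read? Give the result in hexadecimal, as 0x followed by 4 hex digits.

0xDB20

Stored big-endian, the bytes at ascending addresses are 20 DB.
Read back as little-endian, the first byte is least significant, giving 0xDB20.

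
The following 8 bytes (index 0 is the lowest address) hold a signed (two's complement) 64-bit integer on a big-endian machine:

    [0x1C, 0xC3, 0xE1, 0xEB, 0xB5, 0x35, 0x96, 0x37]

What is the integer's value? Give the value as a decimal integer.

Big-endian stores the most-significant byte at the lowest address.
The bytes are already most-significant first: 0x1CC3E1EBB5359637.
0x1CC3E1EBB5359637 = 2072748655994312247.

2072748655994312247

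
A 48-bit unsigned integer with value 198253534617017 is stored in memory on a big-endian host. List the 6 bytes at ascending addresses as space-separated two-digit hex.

B4 4F 7F 81 9D B9

198253534617017 in hexadecimal, padded to 48 bits, is 0xB44F7F819DB9.
Split into bytes (most-significant first): B4 4F 7F 81 9D B9.
In big-endian order the high byte comes first in memory.
So the memory order matches the most-significant-first order: B4 4F 7F 81 9D B9.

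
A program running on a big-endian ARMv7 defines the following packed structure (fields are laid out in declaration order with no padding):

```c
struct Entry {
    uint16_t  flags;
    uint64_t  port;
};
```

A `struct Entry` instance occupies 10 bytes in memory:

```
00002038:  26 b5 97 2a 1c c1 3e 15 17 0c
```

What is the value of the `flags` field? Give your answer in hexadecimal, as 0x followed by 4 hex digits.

`flags` is the first field, at byte offset 0, occupying 2 bytes.
Bytes at offsets 0..1: 26 B5.
Big-endian stores the most-significant byte at the lowest address.
The bytes are already most-significant first: 0x26B5.

0x26B5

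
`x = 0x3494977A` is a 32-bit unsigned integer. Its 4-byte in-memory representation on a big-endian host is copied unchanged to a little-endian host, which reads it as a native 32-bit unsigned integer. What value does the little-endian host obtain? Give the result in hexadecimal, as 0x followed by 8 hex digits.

0x7A979434

Stored big-endian, the bytes at ascending addresses are 34 94 97 7A.
Read back as little-endian, the first byte is least significant, giving 0x7A979434.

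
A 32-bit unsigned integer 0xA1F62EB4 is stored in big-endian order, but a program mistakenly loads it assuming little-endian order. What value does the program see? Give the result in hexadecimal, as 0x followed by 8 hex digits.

0xB42EF6A1

Stored big-endian, the bytes at ascending addresses are A1 F6 2E B4.
Read back as little-endian, the first byte is least significant, giving 0xB42EF6A1.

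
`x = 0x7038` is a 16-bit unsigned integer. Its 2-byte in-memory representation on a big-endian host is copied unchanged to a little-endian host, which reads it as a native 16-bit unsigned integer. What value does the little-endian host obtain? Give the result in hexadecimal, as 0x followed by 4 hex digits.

Stored big-endian, the bytes at ascending addresses are 70 38.
Read back as little-endian, the first byte is least significant, giving 0x3870.

0x3870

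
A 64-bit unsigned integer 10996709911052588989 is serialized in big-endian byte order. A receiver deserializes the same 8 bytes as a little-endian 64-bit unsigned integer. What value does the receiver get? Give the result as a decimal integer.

13661474488417098904

10996709911052588989 in 64-bit hexadecimal is 0x989C2966AA4E97BD.
Stored big-endian, the bytes at ascending addresses are 98 9C 29 66 AA 4E 97 BD.
Read back as little-endian, the first byte is least significant, giving 0xBD974EAA66299C98.
0xBD974EAA66299C98 = 13661474488417098904.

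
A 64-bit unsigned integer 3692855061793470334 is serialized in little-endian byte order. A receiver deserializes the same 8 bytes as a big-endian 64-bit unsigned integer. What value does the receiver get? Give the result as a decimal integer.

9148838295867244339

3692855061793470334 in 64-bit hexadecimal is 0x333FA81CF533F77E.
Stored little-endian, the bytes at ascending addresses are 7E F7 33 F5 1C A8 3F 33.
Read back as big-endian, the last byte is least significant, giving 0x7EF733F51CA83F33.
0x7EF733F51CA83F33 = 9148838295867244339.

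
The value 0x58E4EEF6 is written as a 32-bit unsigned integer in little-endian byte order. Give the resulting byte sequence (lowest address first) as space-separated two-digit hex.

F6 EE E4 58

Split into bytes (most-significant first): 58 E4 EE F6.
Little-endian: lowest address holds the least-significant byte.
So at ascending addresses the bytes are F6 EE E4 58.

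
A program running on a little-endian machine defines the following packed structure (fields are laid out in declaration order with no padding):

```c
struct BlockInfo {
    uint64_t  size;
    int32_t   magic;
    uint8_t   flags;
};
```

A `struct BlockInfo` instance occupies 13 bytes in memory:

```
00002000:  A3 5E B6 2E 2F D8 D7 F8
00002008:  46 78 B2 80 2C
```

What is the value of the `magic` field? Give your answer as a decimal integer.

-2135787450

`magic` follows `size` (8 bytes), so it starts at byte offset 8 and occupies 4 bytes.
Bytes at offsets 8..11: 46 78 B2 80.
In little-endian order the low byte comes first in memory.
Reassemble most-significant byte first: 80 B2 78 46 → 0x80B27846.
Top bit is set, so as a signed 32-bit value this is 0x80B27846 − 2^32 = -2135787450.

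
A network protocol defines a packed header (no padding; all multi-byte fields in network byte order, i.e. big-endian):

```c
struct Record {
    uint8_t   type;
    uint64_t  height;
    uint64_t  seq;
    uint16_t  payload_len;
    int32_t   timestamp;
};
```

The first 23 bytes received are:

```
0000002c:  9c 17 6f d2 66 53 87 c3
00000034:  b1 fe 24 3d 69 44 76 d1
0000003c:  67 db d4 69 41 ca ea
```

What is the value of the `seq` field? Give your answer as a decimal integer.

`seq` follows `type` (1 B), `height` (8 B), so it starts at offset 1 + 8 = 9 and occupies 8 bytes.
Bytes at offsets 9..16: FE 24 3D 69 44 76 D1 67.
Big-endian: lowest address holds the most-significant byte.
The bytes are already most-significant first: 0xFE243D694476D167.
0xFE243D694476D167 = 18312829507124777319.

18312829507124777319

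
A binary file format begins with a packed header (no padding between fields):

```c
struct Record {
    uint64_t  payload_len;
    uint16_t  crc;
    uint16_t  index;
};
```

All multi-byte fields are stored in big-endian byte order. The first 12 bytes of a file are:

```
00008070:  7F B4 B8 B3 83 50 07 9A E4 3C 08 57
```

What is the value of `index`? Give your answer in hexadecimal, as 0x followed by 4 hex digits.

0x0857

`index` follows `payload_len` (8 B), `crc` (2 B), so it starts at offset 8 + 2 = 10 and occupies 2 bytes.
Bytes at offsets 10..11: 08 57.
Big-endian stores the most-significant byte at the lowest address.
The bytes are already most-significant first: 0x0857.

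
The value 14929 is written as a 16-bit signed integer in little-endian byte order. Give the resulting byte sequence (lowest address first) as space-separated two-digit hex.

14929 in hexadecimal, padded to 16 bits, is 0x3A51.
Split into bytes (most-significant first): 3A 51.
Little-endian: lowest address holds the least-significant byte.
So at ascending addresses the bytes are 51 3A.

51 3A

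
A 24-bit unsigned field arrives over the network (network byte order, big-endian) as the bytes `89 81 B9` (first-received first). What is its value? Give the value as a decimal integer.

9011641

Big-endian stores the most-significant byte at the lowest address.
The bytes are already most-significant first: 0x8981B9.
0x8981B9 = 9011641.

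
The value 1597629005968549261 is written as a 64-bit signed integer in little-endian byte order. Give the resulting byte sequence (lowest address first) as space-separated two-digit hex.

1597629005968549261 in hexadecimal, padded to 64 bits, is 0x162BEB1DC79DA58D.
Split into bytes (most-significant first): 16 2B EB 1D C7 9D A5 8D.
Little-endian: lowest address holds the least-significant byte.
So at ascending addresses the bytes are 8D A5 9D C7 1D EB 2B 16.

8D A5 9D C7 1D EB 2B 16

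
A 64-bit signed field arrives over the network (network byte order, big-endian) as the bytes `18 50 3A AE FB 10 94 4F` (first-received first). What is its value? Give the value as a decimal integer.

1751964778258011215

Big-endian stores the most-significant byte at the lowest address.
The bytes are already most-significant first: 0x18503AAEFB10944F.
0x18503AAEFB10944F = 1751964778258011215.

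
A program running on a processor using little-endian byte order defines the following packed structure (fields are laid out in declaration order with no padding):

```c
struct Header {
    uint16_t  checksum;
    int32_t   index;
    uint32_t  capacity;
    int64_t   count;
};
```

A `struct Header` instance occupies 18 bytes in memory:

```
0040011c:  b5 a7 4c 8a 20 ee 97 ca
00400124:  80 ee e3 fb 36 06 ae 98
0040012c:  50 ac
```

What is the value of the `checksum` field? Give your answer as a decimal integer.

`checksum` is the first field, at byte offset 0, occupying 2 bytes.
Bytes at offsets 0..1: B5 A7.
In little-endian order the low byte comes first in memory.
Reassemble most-significant byte first: A7 B5 → 0xA7B5.
0xA7B5 = 42933.

42933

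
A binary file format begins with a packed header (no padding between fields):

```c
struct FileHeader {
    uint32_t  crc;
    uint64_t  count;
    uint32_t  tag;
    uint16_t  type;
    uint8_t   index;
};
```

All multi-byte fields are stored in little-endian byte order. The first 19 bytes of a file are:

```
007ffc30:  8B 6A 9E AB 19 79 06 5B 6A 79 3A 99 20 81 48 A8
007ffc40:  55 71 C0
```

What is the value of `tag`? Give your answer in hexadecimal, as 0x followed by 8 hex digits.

`tag` follows `crc` (4 B), `count` (8 B), so it starts at offset 4 + 8 = 12 and occupies 4 bytes.
Bytes at offsets 12..15: 20 81 48 A8.
In little-endian order the low byte comes first in memory.
Reassemble most-significant byte first: A8 48 81 20 → 0xA8488120.

0xA8488120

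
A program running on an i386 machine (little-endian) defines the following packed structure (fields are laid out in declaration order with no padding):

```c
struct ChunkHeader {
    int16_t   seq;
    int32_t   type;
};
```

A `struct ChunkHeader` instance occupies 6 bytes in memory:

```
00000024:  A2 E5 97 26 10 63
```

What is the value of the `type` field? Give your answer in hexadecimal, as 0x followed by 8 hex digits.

0x63102697

`type` follows `seq` (2 bytes), so it starts at byte offset 2 and occupies 4 bytes.
Bytes at offsets 2..5: 97 26 10 63.
Little-endian: lowest address holds the least-significant byte.
Reassemble most-significant byte first: 63 10 26 97 → 0x63102697.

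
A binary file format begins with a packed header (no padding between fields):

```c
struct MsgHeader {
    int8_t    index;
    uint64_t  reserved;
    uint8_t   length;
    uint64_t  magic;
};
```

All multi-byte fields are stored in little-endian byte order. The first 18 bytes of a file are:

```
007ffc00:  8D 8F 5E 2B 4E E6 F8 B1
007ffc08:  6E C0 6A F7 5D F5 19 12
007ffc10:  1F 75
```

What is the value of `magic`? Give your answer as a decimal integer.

`magic` follows `index` (1 B), `reserved` (8 B), `length` (1 B), so it starts at offset 1 + 8 + 1 = 10 and occupies 8 bytes.
Bytes at offsets 10..17: 6A F7 5D F5 19 12 1F 75.
Little-endian: lowest address holds the least-significant byte.
Reassemble most-significant byte first: 75 1F 12 19 F5 5D F7 6A → 0x751F1219F55DF76A.
0x751F1219F55DF76A = 8439484129415657322.

8439484129415657322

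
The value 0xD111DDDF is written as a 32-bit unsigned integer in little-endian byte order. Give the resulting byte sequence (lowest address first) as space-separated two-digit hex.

DF DD 11 D1

Split into bytes (most-significant first): D1 11 DD DF.
In little-endian order the low byte comes first in memory.
So at ascending addresses the bytes are DF DD 11 D1.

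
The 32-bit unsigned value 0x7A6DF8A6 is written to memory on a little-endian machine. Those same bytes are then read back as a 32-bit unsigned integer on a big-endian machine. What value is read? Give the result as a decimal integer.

Stored little-endian, the bytes at ascending addresses are A6 F8 6D 7A.
Read back as big-endian, the last byte is least significant, giving 0xA6F86D7A.
0xA6F86D7A = 2801298810.

2801298810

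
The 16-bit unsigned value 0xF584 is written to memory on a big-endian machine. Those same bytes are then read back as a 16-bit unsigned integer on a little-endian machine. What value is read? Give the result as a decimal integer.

34037

Stored big-endian, the bytes at ascending addresses are F5 84.
Read back as little-endian, the first byte is least significant, giving 0x84F5.
0x84F5 = 34037.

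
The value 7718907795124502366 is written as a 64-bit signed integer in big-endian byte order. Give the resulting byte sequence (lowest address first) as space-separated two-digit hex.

6B 1F 11 BE 3E 63 BF 5E

7718907795124502366 in hexadecimal, padded to 64 bits, is 0x6B1F11BE3E63BF5E.
Split into bytes (most-significant first): 6B 1F 11 BE 3E 63 BF 5E.
In big-endian order the high byte comes first in memory.
So the memory order matches the most-significant-first order: 6B 1F 11 BE 3E 63 BF 5E.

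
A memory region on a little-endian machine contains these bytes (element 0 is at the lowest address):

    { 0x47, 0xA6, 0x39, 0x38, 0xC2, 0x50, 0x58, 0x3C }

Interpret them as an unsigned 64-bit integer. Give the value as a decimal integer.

4348314235323393607

Little-endian stores the least-significant byte at the lowest address.
Reassemble most-significant byte first: 3C 58 50 C2 38 39 A6 47 → 0x3C5850C23839A647.
0x3C5850C23839A647 = 4348314235323393607.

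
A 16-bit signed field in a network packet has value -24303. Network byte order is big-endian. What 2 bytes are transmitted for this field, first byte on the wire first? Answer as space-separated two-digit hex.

A1 11

Two's complement of -24303 in 16 bits: 24303 = 0x5EEF; invert → 0xA110; add 1 → 0xA111.
Split into bytes (most-significant first): A1 11.
Big-endian: lowest address holds the most-significant byte.
So the memory order matches the most-significant-first order: A1 11.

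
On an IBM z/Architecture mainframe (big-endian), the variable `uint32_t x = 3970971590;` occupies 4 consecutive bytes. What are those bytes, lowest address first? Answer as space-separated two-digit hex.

EC B0 37 C6

3970971590 in hexadecimal, padded to 32 bits, is 0xECB037C6.
Split into bytes (most-significant first): EC B0 37 C6.
Big-endian stores the most-significant byte at the lowest address.
So the memory order matches the most-significant-first order: EC B0 37 C6.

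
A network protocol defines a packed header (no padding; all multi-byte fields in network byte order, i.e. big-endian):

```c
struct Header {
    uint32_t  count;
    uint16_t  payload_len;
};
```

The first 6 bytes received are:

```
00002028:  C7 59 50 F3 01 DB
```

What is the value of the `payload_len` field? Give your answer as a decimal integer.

475

`payload_len` follows `count` (4 bytes), so it starts at byte offset 4 and occupies 2 bytes.
Bytes at offsets 4..5: 01 DB.
Big-endian: lowest address holds the most-significant byte.
The bytes are already most-significant first: 0x01DB.
0x01DB = 475.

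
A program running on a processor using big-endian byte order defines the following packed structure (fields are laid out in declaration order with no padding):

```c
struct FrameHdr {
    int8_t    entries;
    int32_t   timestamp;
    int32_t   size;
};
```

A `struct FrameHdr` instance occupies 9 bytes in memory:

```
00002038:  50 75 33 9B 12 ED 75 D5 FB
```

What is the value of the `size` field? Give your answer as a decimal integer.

-311044613

`size` follows `entries` (1 B), `timestamp` (4 B), so it starts at offset 1 + 4 = 5 and occupies 4 bytes.
Bytes at offsets 5..8: ED 75 D5 FB.
Big-endian: lowest address holds the most-significant byte.
The bytes are already most-significant first: 0xED75D5FB.
Top bit is set, so as a signed 32-bit value this is 0xED75D5FB − 2^32 = -311044613.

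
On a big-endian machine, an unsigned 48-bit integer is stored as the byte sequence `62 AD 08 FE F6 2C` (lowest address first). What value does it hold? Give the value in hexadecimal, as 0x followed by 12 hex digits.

0x62AD08FEF62C

Big-endian stores the most-significant byte at the lowest address.
The bytes are already most-significant first: 0x62AD08FEF62C.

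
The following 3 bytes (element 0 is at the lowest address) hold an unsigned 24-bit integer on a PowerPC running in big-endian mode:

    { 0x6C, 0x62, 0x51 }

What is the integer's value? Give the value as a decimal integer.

7103057

In big-endian order the high byte comes first in memory.
The bytes are already most-significant first: 0x6C6251.
0x6C6251 = 7103057.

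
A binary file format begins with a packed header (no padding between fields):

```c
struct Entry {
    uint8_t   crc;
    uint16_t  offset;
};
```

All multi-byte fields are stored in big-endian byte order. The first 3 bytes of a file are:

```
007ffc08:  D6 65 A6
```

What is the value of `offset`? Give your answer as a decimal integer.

26022

`offset` follows `crc` (1 byte), so it starts at byte offset 1 and occupies 2 bytes.
Bytes at offsets 1..2: 65 A6.
Big-endian: lowest address holds the most-significant byte.
The bytes are already most-significant first: 0x65A6.
0x65A6 = 26022.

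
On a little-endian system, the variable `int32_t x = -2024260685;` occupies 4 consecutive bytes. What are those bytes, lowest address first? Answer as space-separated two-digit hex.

Two's complement of -2024260685 in 32 bits: 2024260685 = 0x78A7C44D; invert → 0x87583BB2; add 1 → 0x87583BB3.
Split into bytes (most-significant first): 87 58 3B B3.
Little-endian stores the least-significant byte at the lowest address.
So at ascending addresses the bytes are B3 3B 58 87.

B3 3B 58 87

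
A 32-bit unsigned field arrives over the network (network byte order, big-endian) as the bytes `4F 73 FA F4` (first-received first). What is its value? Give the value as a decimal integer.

1333000948

Big-endian stores the most-significant byte at the lowest address.
The bytes are already most-significant first: 0x4F73FAF4.
0x4F73FAF4 = 1333000948.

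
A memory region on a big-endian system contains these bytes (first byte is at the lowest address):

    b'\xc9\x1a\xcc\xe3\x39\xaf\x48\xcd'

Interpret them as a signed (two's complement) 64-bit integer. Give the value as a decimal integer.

-3955624046394128179

Big-endian: lowest address holds the most-significant byte.
The bytes are already most-significant first: 0xC91ACCE339AF48CD.
Top bit is set, so as a signed 64-bit value this is 0xC91ACCE339AF48CD − 2^64 = -3955624046394128179.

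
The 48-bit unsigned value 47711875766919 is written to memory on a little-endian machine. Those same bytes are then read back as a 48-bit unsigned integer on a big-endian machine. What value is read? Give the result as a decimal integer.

47711875766919 in 48-bit hexadecimal is 0x2B64C9681A87.
Stored little-endian, the bytes at ascending addresses are 87 1A 68 C9 64 2B.
Read back as big-endian, the last byte is least significant, giving 0x871A68C9642B.
0x871A68C9642B = 148547496928299.

148547496928299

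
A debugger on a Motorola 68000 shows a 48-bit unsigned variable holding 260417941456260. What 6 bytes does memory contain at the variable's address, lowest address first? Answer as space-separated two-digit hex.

260417941456260 in hexadecimal, padded to 48 bits, is 0xECD946E4C584.
Split into bytes (most-significant first): EC D9 46 E4 C5 84.
In big-endian order the high byte comes first in memory.
So the memory order matches the most-significant-first order: EC D9 46 E4 C5 84.

EC D9 46 E4 C5 84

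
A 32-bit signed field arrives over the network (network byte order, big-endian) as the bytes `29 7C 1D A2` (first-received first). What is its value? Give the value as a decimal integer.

Big-endian: lowest address holds the most-significant byte.
The bytes are already most-significant first: 0x297C1DA2.
0x297C1DA2 = 695999906.

695999906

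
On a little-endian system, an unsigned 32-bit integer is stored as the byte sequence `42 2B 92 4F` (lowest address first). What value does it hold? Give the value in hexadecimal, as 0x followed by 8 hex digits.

0x4F922B42

Little-endian: lowest address holds the least-significant byte.
Reassemble most-significant byte first: 4F 92 2B 42 → 0x4F922B42.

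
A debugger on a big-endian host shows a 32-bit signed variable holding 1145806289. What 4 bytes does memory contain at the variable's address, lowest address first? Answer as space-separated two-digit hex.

44 4B 9D D1

1145806289 in hexadecimal, padded to 32 bits, is 0x444B9DD1.
Split into bytes (most-significant first): 44 4B 9D D1.
In big-endian order the high byte comes first in memory.
So the memory order matches the most-significant-first order: 44 4B 9D D1.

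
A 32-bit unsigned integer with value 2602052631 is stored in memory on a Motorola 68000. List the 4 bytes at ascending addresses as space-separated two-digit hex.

2602052631 in hexadecimal, padded to 32 bits, is 0x9B182C17.
Split into bytes (most-significant first): 9B 18 2C 17.
In big-endian order the high byte comes first in memory.
So the memory order matches the most-significant-first order: 9B 18 2C 17.

9B 18 2C 17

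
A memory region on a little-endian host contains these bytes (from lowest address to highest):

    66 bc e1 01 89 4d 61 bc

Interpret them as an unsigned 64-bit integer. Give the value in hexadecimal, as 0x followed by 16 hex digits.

In little-endian order the low byte comes first in memory.
Reassemble most-significant byte first: BC 61 4D 89 01 E1 BC 66 → 0xBC614D8901E1BC66.

0xBC614D8901E1BC66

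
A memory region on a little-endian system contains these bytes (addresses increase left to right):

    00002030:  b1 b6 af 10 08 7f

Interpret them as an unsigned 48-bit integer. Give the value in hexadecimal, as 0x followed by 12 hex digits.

Little-endian: lowest address holds the least-significant byte.
Reassemble most-significant byte first: 7F 08 10 AF B6 B1 → 0x7F0810AFB6B1.

0x7F0810AFB6B1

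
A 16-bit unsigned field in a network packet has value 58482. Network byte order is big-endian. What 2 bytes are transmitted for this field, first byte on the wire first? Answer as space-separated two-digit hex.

58482 in hexadecimal, padded to 16 bits, is 0xE472.
Split into bytes (most-significant first): E4 72.
Big-endian: lowest address holds the most-significant byte.
So the memory order matches the most-significant-first order: E4 72.

E4 72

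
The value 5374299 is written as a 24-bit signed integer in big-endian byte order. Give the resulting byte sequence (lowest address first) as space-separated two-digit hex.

52 01 5B

5374299 in hexadecimal, padded to 24 bits, is 0x52015B.
Split into bytes (most-significant first): 52 01 5B.
Big-endian stores the most-significant byte at the lowest address.
So the memory order matches the most-significant-first order: 52 01 5B.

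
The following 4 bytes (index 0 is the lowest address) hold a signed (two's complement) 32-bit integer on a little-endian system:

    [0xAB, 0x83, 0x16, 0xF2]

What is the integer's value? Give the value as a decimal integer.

Little-endian stores the least-significant byte at the lowest address.
Reassemble most-significant byte first: F2 16 83 AB → 0xF21683AB.
Top bit is set, so as a signed 32-bit value this is 0xF21683AB − 2^32 = -233405525.

-233405525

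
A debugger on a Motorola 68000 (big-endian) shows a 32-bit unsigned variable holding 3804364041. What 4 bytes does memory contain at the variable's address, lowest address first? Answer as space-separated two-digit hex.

E2 C1 FD 09

3804364041 in hexadecimal, padded to 32 bits, is 0xE2C1FD09.
Split into bytes (most-significant first): E2 C1 FD 09.
Big-endian stores the most-significant byte at the lowest address.
So the memory order matches the most-significant-first order: E2 C1 FD 09.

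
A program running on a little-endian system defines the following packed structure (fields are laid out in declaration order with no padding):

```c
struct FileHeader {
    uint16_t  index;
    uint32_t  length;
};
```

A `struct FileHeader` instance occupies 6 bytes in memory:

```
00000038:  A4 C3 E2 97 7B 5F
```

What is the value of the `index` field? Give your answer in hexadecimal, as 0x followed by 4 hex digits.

`index` is the first field, at byte offset 0, occupying 2 bytes.
Bytes at offsets 0..1: A4 C3.
Little-endian: lowest address holds the least-significant byte.
Reassemble most-significant byte first: C3 A4 → 0xC3A4.

0xC3A4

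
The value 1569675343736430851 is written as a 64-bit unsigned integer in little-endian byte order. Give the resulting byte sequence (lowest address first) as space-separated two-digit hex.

03 61 19 9C 68 9B C8 15

1569675343736430851 in hexadecimal, padded to 64 bits, is 0x15C89B689C196103.
Split into bytes (most-significant first): 15 C8 9B 68 9C 19 61 03.
In little-endian order the low byte comes first in memory.
So at ascending addresses the bytes are 03 61 19 9C 68 9B C8 15.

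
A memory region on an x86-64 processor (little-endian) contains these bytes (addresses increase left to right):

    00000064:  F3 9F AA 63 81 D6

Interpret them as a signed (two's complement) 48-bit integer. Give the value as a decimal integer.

-45623765458957

In little-endian order the low byte comes first in memory.
Reassemble most-significant byte first: D6 81 63 AA 9F F3 → 0xD68163AA9FF3.
Top bit is set, so as a signed 48-bit value this is 0xD68163AA9FF3 − 2^48 = -45623765458957.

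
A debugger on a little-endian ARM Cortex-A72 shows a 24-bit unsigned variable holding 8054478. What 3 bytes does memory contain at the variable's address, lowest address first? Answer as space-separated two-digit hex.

CE E6 7A

8054478 in hexadecimal, padded to 24 bits, is 0x7AE6CE.
Split into bytes (most-significant first): 7A E6 CE.
In little-endian order the low byte comes first in memory.
So at ascending addresses the bytes are CE E6 7A.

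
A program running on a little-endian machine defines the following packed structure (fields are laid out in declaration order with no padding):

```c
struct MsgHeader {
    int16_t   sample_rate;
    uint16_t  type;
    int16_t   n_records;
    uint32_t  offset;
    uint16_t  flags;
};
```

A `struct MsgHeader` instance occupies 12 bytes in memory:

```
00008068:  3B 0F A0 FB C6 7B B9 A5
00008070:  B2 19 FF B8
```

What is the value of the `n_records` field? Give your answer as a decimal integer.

31686

`n_records` follows `sample_rate` (2 B), `type` (2 B), so it starts at offset 2 + 2 = 4 and occupies 2 bytes.
Bytes at offsets 4..5: C6 7B.
In little-endian order the low byte comes first in memory.
Reassemble most-significant byte first: 7B C6 → 0x7BC6.
0x7BC6 = 31686.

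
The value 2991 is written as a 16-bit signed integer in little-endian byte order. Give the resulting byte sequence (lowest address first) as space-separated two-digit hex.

AF 0B

2991 in hexadecimal, padded to 16 bits, is 0x0BAF.
Split into bytes (most-significant first): 0B AF.
In little-endian order the low byte comes first in memory.
So at ascending addresses the bytes are AF 0B.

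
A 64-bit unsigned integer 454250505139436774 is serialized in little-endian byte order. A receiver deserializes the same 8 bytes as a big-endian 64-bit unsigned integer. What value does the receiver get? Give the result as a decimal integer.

16626410753663061254

454250505139436774 in 64-bit hexadecimal is 0x064DD26D7DE0BCE6.
Stored little-endian, the bytes at ascending addresses are E6 BC E0 7D 6D D2 4D 06.
Read back as big-endian, the last byte is least significant, giving 0xE6BCE07D6DD24D06.
0xE6BCE07D6DD24D06 = 16626410753663061254.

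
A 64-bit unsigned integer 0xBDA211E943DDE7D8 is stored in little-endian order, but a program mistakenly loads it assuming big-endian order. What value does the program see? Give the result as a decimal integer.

15629704315555390141

Stored little-endian, the bytes at ascending addresses are D8 E7 DD 43 E9 11 A2 BD.
Read back as big-endian, the last byte is least significant, giving 0xD8E7DD43E911A2BD.
0xD8E7DD43E911A2BD = 15629704315555390141.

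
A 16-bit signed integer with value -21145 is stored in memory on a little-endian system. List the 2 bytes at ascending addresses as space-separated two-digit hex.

Two's complement of -21145 in 16 bits: 21145 = 0x5299; invert → 0xAD66; add 1 → 0xAD67.
Split into bytes (most-significant first): AD 67.
Little-endian: lowest address holds the least-significant byte.
So at ascending addresses the bytes are 67 AD.

67 AD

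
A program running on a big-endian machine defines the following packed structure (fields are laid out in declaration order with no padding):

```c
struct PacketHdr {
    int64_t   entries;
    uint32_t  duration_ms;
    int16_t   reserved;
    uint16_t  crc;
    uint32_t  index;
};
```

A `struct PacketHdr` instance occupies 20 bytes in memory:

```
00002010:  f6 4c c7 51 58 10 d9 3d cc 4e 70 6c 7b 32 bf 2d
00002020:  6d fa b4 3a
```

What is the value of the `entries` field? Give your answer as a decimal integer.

-698964689965491907

`entries` is the first field, at byte offset 0, occupying 8 bytes.
Bytes at offsets 0..7: F6 4C C7 51 58 10 D9 3D.
Big-endian stores the most-significant byte at the lowest address.
The bytes are already most-significant first: 0xF64CC7515810D93D.
Top bit is set, so as a signed 64-bit value this is 0xF64CC7515810D93D − 2^64 = -698964689965491907.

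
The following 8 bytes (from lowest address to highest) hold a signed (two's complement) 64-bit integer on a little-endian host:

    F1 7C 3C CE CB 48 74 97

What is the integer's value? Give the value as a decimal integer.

-7533316236508365583

In little-endian order the low byte comes first in memory.
Reassemble most-significant byte first: 97 74 48 CB CE 3C 7C F1 → 0x977448CBCE3C7CF1.
Top bit is set, so as a signed 64-bit value this is 0x977448CBCE3C7CF1 − 2^64 = -7533316236508365583.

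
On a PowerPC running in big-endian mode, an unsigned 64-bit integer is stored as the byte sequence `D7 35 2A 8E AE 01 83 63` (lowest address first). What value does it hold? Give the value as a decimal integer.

15507347684213228387

Big-endian stores the most-significant byte at the lowest address.
The bytes are already most-significant first: 0xD7352A8EAE018363.
0xD7352A8EAE018363 = 15507347684213228387.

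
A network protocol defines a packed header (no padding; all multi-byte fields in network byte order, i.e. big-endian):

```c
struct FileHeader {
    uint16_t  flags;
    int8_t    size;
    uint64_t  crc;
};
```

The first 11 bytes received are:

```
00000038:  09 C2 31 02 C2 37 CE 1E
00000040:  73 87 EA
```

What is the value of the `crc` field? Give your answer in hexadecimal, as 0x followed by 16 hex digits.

0x02C237CE1E7387EA

`crc` follows `flags` (2 B), `size` (1 B), so it starts at offset 2 + 1 = 3 and occupies 8 bytes.
Bytes at offsets 3..10: 02 C2 37 CE 1E 73 87 EA.
Big-endian: lowest address holds the most-significant byte.
The bytes are already most-significant first: 0x02C237CE1E7387EA.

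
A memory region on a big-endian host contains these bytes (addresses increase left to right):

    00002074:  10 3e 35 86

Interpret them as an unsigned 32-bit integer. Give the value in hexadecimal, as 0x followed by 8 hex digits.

In big-endian order the high byte comes first in memory.
The bytes are already most-significant first: 0x103E3586.

0x103E3586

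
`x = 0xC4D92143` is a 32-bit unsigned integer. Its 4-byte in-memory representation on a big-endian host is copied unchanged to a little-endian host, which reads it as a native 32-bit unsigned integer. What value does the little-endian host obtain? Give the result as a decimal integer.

Stored big-endian, the bytes at ascending addresses are C4 D9 21 43.
Read back as little-endian, the first byte is least significant, giving 0x4321D9C4.
0x4321D9C4 = 1126291908.

1126291908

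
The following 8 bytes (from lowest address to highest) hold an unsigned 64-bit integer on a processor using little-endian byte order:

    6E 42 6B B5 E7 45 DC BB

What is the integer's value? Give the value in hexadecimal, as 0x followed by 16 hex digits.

0xBBDC45E7B56B426E

Little-endian stores the least-significant byte at the lowest address.
Reassemble most-significant byte first: BB DC 45 E7 B5 6B 42 6E → 0xBBDC45E7B56B426E.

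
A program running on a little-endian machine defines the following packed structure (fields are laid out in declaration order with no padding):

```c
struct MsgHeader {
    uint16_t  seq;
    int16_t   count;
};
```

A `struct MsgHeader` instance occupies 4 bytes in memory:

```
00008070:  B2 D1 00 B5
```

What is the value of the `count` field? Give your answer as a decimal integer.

`count` follows `seq` (2 bytes), so it starts at byte offset 2 and occupies 2 bytes.
Bytes at offsets 2..3: 00 B5.
In little-endian order the low byte comes first in memory.
Reassemble most-significant byte first: B5 00 → 0xB500.
Top bit is set, so as a signed 16-bit value this is 0xB500 − 2^16 = -19200.

-19200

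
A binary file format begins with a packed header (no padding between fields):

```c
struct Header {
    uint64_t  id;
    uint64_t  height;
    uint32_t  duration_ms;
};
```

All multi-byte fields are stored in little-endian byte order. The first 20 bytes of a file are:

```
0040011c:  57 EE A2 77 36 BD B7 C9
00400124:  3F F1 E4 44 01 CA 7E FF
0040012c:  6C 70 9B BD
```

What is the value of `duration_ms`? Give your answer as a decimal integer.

`duration_ms` follows `id` (8 B), `height` (8 B), so it starts at offset 8 + 8 = 16 and occupies 4 bytes.
Bytes at offsets 16..19: 6C 70 9B BD.
In little-endian order the low byte comes first in memory.
Reassemble most-significant byte first: BD 9B 70 6C → 0xBD9B706C.
0xBD9B706C = 3181080684.

3181080684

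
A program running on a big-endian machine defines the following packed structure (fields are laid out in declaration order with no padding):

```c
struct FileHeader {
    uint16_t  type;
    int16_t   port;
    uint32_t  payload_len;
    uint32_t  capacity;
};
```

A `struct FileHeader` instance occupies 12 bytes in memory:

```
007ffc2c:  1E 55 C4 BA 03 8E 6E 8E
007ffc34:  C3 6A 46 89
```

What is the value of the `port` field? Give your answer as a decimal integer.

-15174

`port` follows `type` (2 bytes), so it starts at byte offset 2 and occupies 2 bytes.
Bytes at offsets 2..3: C4 BA.
Big-endian stores the most-significant byte at the lowest address.
The bytes are already most-significant first: 0xC4BA.
Top bit is set, so as a signed 16-bit value this is 0xC4BA − 2^16 = -15174.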